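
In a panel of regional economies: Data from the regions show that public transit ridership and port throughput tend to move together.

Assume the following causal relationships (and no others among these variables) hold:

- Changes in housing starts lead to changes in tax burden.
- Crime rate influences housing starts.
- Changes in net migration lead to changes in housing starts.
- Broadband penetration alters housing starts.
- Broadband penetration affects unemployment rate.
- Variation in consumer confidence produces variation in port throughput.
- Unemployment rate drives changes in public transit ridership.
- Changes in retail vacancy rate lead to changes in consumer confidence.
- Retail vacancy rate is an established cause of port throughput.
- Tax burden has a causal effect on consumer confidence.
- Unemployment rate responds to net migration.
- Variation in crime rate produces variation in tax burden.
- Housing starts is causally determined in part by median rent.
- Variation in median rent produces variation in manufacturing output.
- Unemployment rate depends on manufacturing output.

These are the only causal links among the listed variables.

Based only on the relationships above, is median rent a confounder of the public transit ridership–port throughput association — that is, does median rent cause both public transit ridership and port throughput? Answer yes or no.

Median rent has a causal path to public transit ridership (median rent → manufacturing output → unemployment rate → public transit ridership) and to port throughput (median rent → housing starts → tax burden → consumer confidence → port throughput), so it is a common cause of both — a confounder.

yes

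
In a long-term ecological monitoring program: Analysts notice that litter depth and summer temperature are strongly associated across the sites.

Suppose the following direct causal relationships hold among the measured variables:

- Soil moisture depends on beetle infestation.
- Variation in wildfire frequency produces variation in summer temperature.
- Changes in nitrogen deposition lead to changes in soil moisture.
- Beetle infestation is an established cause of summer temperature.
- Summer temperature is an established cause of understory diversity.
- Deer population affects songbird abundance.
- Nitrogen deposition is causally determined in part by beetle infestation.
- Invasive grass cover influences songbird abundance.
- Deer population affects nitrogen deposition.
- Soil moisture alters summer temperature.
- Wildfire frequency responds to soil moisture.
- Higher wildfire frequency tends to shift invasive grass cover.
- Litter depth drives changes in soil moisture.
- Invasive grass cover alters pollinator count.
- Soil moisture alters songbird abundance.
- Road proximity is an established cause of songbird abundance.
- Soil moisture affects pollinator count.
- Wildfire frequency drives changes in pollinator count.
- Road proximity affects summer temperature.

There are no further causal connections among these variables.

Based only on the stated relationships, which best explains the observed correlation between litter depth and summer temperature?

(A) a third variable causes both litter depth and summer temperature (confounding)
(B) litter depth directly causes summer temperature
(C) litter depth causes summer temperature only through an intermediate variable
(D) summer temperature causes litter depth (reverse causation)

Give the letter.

Litter depth reaches summer temperature through litter depth → soil moisture → summer temperature — an indirect causal chain with no direct litter depth → summer temperature link. No variable causes both litter depth and summer temperature, so confounding is ruled out; the effect is mediated.

C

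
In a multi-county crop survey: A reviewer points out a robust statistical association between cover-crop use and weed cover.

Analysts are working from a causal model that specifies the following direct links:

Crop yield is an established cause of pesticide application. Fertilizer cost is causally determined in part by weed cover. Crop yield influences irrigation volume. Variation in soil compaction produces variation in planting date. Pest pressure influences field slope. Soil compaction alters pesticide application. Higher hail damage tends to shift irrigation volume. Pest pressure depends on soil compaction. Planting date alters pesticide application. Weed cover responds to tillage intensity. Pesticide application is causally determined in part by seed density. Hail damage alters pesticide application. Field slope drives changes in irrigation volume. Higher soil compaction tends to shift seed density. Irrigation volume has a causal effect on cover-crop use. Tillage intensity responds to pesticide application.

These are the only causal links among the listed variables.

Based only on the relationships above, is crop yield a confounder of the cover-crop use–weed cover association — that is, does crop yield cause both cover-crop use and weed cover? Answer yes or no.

Crop yield has a causal path to cover-crop use (crop yield → irrigation volume → cover-crop use) and to weed cover (crop yield → pesticide application → tillage intensity → weed cover), so it is a common cause of both — a confounder.

yes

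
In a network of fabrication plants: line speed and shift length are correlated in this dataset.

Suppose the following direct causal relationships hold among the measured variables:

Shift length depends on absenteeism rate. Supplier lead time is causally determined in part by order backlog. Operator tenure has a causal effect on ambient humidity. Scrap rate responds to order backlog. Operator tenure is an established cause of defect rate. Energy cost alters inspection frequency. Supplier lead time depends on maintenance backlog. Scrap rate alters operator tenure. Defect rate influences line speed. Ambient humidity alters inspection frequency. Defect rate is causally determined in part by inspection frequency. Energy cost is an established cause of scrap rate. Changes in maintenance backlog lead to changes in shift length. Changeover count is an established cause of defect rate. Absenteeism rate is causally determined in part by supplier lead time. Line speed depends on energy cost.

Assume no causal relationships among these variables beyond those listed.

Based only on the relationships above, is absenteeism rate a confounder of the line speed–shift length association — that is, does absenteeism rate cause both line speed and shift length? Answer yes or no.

no

Absenteeism rate has no stated causal path to line speed. A confounder must cause both variables, so absenteeism rate does not qualify.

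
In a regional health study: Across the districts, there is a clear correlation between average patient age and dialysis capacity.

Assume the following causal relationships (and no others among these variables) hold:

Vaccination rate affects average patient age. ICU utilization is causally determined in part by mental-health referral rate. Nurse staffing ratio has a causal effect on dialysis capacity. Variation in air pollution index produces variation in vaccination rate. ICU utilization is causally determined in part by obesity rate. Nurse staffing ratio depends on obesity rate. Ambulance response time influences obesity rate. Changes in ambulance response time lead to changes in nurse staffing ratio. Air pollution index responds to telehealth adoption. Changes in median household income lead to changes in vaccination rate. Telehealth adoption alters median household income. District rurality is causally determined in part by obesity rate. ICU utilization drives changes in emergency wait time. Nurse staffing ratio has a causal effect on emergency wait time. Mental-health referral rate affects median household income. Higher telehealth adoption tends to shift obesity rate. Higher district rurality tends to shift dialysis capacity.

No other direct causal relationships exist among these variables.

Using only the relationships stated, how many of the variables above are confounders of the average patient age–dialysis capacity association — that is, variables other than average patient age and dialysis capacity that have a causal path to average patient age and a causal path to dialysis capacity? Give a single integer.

1

The common causes are: telehealth adoption (to average patient age via telehealth adoption → air pollution index → vaccination rate → average patient age; to dialysis capacity via telehealth adoption → obesity rate → district rurality → dialysis capacity).
Every other variable lacks a causal path to at least one of average patient age and dialysis capacity.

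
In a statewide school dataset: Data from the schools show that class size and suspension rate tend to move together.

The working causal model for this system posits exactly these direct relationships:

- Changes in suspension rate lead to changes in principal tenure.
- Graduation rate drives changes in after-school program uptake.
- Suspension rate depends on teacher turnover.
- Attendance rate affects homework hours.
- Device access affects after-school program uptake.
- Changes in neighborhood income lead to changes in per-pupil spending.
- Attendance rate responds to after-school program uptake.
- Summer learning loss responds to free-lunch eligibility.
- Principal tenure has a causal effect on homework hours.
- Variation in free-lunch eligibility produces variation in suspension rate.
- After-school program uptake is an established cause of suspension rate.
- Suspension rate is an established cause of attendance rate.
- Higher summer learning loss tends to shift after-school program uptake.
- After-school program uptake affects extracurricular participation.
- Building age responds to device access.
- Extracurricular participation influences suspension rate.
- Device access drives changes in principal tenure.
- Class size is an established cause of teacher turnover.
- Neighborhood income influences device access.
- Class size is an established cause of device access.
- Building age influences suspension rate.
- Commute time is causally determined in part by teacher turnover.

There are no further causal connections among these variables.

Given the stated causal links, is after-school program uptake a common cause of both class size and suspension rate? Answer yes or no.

no

After-school program uptake has no stated causal path to class size. A confounder must cause both variables, so after-school program uptake does not qualify.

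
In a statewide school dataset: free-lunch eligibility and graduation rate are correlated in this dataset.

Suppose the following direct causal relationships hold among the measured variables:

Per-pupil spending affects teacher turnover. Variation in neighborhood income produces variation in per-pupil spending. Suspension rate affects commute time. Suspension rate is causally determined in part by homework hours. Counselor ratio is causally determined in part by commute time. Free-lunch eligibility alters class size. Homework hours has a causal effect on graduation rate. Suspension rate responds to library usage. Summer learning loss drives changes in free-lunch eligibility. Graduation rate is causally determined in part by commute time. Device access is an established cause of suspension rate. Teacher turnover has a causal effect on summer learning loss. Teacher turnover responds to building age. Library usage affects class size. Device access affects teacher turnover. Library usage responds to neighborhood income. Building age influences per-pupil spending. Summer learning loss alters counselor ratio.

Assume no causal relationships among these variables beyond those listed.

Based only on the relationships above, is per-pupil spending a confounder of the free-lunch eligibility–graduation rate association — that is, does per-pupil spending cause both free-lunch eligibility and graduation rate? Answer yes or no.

no

Per-pupil spending has no stated causal path to graduation rate. A confounder must cause both variables, so per-pupil spending does not qualify.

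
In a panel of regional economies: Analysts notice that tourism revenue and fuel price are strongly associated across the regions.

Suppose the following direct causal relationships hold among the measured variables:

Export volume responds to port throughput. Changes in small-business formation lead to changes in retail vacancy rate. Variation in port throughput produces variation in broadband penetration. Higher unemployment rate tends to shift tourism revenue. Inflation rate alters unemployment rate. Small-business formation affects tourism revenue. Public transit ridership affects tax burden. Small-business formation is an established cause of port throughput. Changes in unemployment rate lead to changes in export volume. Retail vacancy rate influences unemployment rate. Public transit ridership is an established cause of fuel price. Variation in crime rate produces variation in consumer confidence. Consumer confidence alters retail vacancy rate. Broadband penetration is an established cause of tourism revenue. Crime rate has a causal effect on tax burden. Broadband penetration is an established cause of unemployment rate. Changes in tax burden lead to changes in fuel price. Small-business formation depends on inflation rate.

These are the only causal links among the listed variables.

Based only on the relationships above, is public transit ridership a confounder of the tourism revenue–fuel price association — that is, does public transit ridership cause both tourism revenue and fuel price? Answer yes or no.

Public transit ridership has no stated causal path to tourism revenue. A confounder must cause both variables, so public transit ridership does not qualify.

no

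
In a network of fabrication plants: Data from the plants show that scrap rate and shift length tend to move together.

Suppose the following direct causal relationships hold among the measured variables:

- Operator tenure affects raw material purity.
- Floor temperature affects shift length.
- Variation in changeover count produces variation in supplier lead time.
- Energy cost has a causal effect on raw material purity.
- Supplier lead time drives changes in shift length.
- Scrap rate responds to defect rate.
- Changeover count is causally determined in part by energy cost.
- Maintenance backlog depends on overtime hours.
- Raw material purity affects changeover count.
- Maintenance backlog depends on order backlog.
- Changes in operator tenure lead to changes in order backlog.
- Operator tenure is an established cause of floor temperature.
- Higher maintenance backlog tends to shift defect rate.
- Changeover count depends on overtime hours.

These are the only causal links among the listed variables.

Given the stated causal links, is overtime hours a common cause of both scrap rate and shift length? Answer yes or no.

yes

Overtime hours has a causal path to scrap rate (overtime hours → maintenance backlog → defect rate → scrap rate) and to shift length (overtime hours → changeover count → supplier lead time → shift length), so it is a common cause of both — a confounder.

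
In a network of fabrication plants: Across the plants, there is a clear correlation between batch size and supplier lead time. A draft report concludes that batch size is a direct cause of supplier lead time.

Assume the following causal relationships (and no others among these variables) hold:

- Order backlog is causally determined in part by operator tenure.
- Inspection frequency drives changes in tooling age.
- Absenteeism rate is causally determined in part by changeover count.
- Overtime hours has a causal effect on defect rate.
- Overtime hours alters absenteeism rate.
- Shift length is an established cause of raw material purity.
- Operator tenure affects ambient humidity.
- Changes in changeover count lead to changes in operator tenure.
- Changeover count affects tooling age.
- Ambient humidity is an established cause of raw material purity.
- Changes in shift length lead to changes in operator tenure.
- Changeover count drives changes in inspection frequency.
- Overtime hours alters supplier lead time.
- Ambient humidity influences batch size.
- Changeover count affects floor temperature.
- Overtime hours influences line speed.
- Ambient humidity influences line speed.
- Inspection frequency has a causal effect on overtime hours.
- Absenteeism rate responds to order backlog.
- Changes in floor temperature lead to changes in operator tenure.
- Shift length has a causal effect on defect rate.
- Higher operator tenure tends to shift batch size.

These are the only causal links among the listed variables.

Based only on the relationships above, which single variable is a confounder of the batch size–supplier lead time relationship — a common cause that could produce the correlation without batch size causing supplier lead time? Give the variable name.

changeover count

Changeover count has a causal path to batch size (changeover count → operator tenure → batch size) and a separate causal path to supplier lead time (changeover count → inspection frequency → overtime hours → supplier lead time), so it is a common cause of both.
No stated relationship gives batch size a causal route to supplier lead time, so the correlation is explained by the shared upstream cause rather than a direct effect.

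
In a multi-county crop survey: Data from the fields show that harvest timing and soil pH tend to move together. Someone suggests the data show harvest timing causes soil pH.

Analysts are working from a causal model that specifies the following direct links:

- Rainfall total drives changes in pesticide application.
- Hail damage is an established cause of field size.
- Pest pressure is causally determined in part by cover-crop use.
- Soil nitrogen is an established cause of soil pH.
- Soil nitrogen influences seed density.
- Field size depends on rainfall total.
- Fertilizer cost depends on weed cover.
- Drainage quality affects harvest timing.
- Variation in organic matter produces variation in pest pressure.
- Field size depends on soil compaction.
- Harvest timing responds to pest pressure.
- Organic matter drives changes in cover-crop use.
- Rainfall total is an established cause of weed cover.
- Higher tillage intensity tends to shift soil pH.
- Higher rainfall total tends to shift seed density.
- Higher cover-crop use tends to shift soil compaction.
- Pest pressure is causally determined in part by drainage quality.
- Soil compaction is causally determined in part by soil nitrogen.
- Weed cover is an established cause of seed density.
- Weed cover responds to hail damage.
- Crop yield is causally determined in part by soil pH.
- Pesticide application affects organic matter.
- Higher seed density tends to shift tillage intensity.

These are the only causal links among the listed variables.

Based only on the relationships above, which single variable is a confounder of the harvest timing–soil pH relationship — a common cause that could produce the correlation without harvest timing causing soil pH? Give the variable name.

Rainfall total has a causal path to harvest timing (rainfall total → pesticide application → organic matter → pest pressure → harvest timing) and a separate causal path to soil pH (rainfall total → seed density → tillage intensity → soil pH), so it is a common cause of both.
No stated relationship gives harvest timing a causal route to soil pH, so the correlation is explained by the shared upstream cause rather than a direct effect.

rainfall total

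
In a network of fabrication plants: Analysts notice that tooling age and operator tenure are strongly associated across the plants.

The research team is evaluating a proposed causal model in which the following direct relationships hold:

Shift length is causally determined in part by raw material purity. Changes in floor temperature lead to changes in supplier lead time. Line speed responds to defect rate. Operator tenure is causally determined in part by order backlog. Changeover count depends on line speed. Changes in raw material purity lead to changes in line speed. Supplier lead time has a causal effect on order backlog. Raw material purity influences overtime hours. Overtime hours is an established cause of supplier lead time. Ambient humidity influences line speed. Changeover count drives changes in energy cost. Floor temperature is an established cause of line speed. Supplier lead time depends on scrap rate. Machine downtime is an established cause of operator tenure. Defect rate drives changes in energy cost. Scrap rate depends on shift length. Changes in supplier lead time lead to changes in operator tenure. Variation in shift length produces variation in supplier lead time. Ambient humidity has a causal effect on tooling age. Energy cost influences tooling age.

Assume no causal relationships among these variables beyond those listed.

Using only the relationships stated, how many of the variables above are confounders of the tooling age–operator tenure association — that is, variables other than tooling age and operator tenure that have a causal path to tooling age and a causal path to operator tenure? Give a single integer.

2

The common causes are: floor temperature (to tooling age via floor temperature → line speed → changeover count → energy cost → tooling age; to operator tenure via floor temperature → supplier lead time → operator tenure); raw material purity (to tooling age via raw material purity → line speed → changeover count → energy cost → tooling age; to operator tenure via raw material purity → shift length → supplier lead time → operator tenure).
Every other variable lacks a causal path to at least one of tooling age and operator tenure.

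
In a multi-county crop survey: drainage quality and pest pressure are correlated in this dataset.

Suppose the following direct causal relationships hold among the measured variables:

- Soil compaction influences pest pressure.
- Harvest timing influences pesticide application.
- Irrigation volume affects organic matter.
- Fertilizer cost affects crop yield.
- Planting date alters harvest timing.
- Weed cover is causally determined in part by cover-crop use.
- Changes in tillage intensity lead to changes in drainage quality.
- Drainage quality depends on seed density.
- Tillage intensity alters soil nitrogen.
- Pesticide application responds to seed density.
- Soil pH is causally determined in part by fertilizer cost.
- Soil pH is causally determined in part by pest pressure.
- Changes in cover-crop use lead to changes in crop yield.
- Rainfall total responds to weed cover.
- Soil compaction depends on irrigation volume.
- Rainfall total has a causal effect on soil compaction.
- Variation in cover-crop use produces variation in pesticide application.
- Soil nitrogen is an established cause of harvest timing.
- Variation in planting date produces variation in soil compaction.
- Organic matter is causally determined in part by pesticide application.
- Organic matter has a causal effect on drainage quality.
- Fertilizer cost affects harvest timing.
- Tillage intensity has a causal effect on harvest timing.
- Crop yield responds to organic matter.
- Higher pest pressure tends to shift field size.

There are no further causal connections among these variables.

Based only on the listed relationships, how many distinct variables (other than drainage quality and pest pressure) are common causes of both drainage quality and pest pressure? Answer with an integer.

The common causes are: cover-crop use (to drainage quality via cover-crop use → pesticide application → organic matter → drainage quality; to pest pressure via cover-crop use → weed cover → rainfall total → soil compaction → pest pressure); irrigation volume (to drainage quality via irrigation volume → organic matter → drainage quality; to pest pressure via irrigation volume → soil compaction → pest pressure); planting date (to drainage quality via planting date → harvest timing → pesticide application → organic matter → drainage quality; to pest pressure via planting date → soil compaction → pest pressure).
Every other variable lacks a causal path to at least one of drainage quality and pest pressure.

3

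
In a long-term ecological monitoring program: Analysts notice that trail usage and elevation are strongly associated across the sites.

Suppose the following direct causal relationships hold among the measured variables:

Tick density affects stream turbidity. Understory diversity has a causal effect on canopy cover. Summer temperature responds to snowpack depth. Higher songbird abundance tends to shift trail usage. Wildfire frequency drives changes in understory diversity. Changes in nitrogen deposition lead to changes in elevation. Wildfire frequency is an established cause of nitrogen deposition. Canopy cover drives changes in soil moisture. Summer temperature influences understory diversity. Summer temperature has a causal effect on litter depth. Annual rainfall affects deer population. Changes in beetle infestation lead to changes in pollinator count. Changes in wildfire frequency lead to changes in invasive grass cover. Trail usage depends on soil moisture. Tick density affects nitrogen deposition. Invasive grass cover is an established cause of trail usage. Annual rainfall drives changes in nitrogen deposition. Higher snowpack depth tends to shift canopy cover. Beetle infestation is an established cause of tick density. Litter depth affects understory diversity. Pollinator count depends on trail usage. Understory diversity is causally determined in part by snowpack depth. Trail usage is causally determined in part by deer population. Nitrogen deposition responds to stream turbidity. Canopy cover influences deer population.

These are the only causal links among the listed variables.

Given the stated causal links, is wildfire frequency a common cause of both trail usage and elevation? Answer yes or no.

yes

Wildfire frequency has a causal path to trail usage (wildfire frequency → invasive grass cover → trail usage) and to elevation (wildfire frequency → nitrogen deposition → elevation), so it is a common cause of both — a confounder.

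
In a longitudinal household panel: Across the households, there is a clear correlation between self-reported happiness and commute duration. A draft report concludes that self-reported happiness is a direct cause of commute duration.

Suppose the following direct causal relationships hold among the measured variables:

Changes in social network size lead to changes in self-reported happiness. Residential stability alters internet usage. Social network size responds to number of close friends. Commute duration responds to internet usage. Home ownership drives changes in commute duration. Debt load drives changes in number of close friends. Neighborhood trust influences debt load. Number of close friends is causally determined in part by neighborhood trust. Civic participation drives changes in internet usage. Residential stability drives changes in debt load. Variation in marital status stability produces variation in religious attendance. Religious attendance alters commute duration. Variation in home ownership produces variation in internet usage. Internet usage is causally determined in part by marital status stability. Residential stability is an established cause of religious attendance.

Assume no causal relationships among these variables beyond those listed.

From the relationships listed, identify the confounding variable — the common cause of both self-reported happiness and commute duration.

Residential stability has a causal path to self-reported happiness (residential stability → debt load → number of close friends → social network size → self-reported happiness) and a separate causal path to commute duration (residential stability → internet usage → commute duration), so it is a common cause of both.
No stated relationship gives self-reported happiness a causal route to commute duration, so the correlation is explained by the shared upstream cause rather than a direct effect.

residential stability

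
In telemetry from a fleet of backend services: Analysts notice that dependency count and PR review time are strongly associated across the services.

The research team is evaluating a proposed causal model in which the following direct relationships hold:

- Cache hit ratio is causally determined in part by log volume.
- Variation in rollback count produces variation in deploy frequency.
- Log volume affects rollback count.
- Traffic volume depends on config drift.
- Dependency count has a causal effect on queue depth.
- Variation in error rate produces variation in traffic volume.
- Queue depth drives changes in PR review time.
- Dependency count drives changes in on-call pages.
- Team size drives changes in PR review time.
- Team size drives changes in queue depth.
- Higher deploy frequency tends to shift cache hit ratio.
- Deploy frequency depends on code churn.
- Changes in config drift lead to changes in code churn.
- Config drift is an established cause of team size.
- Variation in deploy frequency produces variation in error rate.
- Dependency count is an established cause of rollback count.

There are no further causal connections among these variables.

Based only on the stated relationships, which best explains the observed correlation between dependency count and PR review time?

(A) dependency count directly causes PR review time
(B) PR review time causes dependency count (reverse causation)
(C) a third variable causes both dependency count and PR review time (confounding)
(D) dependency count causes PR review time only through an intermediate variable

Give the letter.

D

Dependency count reaches PR review time through dependency count → queue depth → PR review time — an indirect causal chain with no direct dependency count → PR review time link. No variable causes both dependency count and PR review time, so confounding is ruled out; the effect is mediated.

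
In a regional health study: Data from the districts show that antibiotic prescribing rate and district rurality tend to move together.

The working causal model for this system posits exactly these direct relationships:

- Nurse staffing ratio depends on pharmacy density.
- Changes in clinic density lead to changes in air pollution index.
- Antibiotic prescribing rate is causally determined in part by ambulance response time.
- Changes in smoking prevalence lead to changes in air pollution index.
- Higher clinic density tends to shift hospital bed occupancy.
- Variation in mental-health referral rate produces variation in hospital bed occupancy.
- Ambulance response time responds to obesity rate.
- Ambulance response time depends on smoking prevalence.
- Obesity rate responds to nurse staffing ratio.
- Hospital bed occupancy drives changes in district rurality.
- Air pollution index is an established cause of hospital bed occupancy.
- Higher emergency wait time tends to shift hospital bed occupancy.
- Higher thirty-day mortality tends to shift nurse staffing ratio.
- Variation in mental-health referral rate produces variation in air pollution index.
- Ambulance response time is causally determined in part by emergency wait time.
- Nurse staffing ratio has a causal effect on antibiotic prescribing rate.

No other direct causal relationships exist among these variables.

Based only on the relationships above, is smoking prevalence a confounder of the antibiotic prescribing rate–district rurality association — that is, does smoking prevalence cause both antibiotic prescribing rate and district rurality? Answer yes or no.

yes

Smoking prevalence has a causal path to antibiotic prescribing rate (smoking prevalence → ambulance response time → antibiotic prescribing rate) and to district rurality (smoking prevalence → air pollution index → hospital bed occupancy → district rurality), so it is a common cause of both — a confounder.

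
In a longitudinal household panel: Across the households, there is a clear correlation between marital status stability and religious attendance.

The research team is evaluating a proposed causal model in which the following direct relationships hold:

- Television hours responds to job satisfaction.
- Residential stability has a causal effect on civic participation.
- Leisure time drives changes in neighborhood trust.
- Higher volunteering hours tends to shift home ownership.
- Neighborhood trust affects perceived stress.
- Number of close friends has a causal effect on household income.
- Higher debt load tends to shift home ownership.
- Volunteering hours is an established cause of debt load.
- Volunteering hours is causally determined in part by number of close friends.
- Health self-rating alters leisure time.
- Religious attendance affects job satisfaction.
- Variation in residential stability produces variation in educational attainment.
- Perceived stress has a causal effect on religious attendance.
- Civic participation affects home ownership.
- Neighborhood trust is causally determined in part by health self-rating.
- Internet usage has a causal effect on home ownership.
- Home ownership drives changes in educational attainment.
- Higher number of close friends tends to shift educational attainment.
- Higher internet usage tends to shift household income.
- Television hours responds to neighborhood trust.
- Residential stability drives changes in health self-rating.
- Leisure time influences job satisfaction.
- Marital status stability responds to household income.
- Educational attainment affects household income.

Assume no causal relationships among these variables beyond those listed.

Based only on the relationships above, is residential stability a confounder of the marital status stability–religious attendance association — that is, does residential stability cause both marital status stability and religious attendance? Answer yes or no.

Residential stability has a causal path to marital status stability (residential stability → educational attainment → household income → marital status stability) and to religious attendance (residential stability → health self-rating → neighborhood trust → perceived stress → religious attendance), so it is a common cause of both — a confounder.

yes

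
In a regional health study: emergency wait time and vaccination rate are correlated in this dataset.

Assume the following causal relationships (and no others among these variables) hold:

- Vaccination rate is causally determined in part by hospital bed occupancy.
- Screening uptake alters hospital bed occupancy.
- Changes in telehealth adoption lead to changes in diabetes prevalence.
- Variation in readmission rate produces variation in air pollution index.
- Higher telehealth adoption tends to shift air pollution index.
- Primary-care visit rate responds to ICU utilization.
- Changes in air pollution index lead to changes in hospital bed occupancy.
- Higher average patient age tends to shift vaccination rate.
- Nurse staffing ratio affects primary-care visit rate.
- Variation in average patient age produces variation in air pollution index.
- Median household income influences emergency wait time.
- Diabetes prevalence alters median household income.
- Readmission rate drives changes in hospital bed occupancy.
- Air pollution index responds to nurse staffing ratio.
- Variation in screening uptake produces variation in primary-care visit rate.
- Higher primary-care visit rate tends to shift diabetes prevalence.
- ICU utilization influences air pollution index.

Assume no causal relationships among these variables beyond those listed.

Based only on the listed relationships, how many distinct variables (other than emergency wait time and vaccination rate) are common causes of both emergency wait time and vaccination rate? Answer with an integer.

4

The common causes are: ICU utilization (to emergency wait time via ICU utilization → primary-care visit rate → diabetes prevalence → median household income → emergency wait time; to vaccination rate via ICU utilization → air pollution index → hospital bed occupancy → vaccination rate); nurse staffing ratio (to emergency wait time via nurse staffing ratio → primary-care visit rate → diabetes prevalence → median household income → emergency wait time; to vaccination rate via nurse staffing ratio → air pollution index → hospital bed occupancy → vaccination rate); screening uptake (to emergency wait time via screening uptake → primary-care visit rate → diabetes prevalence → median household income → emergency wait time; to vaccination rate via screening uptake → hospital bed occupancy → vaccination rate); telehealth adoption (to emergency wait time via telehealth adoption → diabetes prevalence → median household income → emergency wait time; to vaccination rate via telehealth adoption → air pollution index → hospital bed occupancy → vaccination rate).
Every other variable lacks a causal path to at least one of emergency wait time and vaccination rate.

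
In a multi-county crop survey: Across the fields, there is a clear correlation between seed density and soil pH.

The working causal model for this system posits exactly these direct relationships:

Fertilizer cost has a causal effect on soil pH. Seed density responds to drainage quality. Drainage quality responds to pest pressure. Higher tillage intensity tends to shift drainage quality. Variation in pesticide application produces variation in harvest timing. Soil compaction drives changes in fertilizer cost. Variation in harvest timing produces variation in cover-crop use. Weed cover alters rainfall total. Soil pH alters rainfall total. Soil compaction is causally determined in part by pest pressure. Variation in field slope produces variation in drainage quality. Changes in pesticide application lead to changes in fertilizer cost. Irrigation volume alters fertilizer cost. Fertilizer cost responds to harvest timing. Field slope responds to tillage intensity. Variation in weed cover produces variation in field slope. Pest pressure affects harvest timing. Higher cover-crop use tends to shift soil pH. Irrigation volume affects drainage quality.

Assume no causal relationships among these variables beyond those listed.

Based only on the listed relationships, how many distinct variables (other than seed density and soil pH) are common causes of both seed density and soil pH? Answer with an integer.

The common causes are: irrigation volume (to seed density via irrigation volume → drainage quality → seed density; to soil pH via irrigation volume → fertilizer cost → soil pH); pest pressure (to seed density via pest pressure → drainage quality → seed density; to soil pH via pest pressure → harvest timing → cover-crop use → soil pH).
Every other variable lacks a causal path to at least one of seed density and soil pH.

2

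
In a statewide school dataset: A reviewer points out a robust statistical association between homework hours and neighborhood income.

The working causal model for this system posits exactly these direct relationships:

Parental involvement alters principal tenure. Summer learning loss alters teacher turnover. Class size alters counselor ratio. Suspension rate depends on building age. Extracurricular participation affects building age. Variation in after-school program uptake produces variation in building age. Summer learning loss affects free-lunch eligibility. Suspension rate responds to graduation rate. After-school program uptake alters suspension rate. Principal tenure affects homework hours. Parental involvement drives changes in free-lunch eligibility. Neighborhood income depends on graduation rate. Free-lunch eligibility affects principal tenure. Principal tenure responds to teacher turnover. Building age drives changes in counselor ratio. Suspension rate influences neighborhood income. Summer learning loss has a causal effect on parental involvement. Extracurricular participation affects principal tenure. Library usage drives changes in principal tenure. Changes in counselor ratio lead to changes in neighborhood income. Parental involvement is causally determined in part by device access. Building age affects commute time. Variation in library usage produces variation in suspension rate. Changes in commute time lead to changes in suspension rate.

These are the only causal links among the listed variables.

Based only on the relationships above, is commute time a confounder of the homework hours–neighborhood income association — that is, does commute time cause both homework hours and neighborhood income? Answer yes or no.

no

Commute time has no stated causal path to homework hours. A confounder must cause both variables, so commute time does not qualify.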